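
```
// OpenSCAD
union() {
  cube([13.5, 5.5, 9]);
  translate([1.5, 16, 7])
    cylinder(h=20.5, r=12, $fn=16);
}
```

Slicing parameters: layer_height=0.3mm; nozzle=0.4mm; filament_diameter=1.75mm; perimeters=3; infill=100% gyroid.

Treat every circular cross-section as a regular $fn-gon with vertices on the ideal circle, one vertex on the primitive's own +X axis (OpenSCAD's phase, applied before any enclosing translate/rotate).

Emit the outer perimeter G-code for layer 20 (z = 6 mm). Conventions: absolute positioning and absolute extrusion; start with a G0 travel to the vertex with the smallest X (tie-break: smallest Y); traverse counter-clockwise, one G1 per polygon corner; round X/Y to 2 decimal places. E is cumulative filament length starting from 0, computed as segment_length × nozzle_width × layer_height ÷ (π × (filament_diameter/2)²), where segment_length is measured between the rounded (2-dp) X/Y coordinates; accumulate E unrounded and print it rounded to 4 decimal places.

G0 X0.00 Y0.00 Z6.00
G1 X13.50 Y0.00 E0.6735
G1 X13.50 Y5.50 E0.9479
G1 X0.00 Y5.50 E1.6214
G1 X0.00 Y0.00 E1.8958

At z = 6 mm: the cube (footprint 13.5×5.5) is included at this height; the cylinder at (1.5, 16) is absent (z outside [7, 27.5]); Combining (union): only the 13.5×5.5 cube is present, so the union is just that shape — 1 connected region. The outline is a single polygon with 4 vertices. Extrusion per mm of travel: 0.4 × 0.3 / (π × 0.875²) = 0.049890. Accumulating E over each segment gives final E = 1.8958.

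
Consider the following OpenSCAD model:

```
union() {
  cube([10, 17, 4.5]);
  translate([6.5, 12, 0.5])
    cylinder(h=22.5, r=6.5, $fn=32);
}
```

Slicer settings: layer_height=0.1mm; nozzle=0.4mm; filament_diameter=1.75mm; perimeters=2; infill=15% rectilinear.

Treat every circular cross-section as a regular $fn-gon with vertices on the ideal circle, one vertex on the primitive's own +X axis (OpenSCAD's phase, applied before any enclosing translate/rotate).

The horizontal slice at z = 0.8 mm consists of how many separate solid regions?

At z = 0.8 mm: the cube is present — its section is the full 10×17 rectangle; the r=6.5 cylinder at (6.5, 12) contributes a regular 32-gon of circumradius 6.5; Combining (union): the regions partially overlap (shared area 100.79 mm²), so overlapping operands fuse into one piece — 1 connected region. The result has 1 disconnected region.

1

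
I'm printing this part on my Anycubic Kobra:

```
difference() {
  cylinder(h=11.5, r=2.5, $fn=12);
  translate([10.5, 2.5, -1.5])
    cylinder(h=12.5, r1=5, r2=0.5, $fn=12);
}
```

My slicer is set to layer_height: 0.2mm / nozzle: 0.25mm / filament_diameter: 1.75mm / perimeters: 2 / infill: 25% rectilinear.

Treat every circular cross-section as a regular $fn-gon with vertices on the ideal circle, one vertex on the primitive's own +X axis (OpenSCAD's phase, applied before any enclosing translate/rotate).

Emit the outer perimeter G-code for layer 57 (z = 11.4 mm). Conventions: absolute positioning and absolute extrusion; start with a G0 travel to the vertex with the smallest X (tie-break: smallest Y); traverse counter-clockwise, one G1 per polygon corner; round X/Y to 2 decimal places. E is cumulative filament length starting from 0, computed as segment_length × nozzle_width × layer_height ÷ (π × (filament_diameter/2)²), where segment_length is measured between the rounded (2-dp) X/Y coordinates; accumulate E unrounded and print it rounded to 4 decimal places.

At z = 11.4 mm: the cylinder: section is a regular 12-gon, circumradius r=2.5; the cone at (10.5, 2.5) is absent (z outside [-1.5, 11]); Subtracting the remaining from the first: none of the subtracted shapes is present at this height, so the r=2.5 cylinder is unchanged — 1 connected region. The outline is a single polygon with 12 vertices. Extrusion per mm of travel: 0.25 × 0.2 / (π × 0.875²) = 0.020788. Accumulating E over each segment gives final E = 0.3232.

G0 X-2.50 Y0.00 Z11.40
G1 X-2.17 Y-1.25 E0.0269
G1 X-1.25 Y-2.17 E0.0539
G1 X0.00 Y-2.50 E0.0808
G1 X1.25 Y-2.17 E0.1077
G1 X2.17 Y-1.25 E0.1347
G1 X2.50 Y0.00 E0.1616
G1 X2.17 Y1.25 E0.1885
G1 X1.25 Y2.17 E0.2155
G1 X0.00 Y2.50 E0.2424
G1 X-1.25 Y2.17 E0.2693
G1 X-2.17 Y1.25 E0.2963
G1 X-2.50 Y0.00 E0.3232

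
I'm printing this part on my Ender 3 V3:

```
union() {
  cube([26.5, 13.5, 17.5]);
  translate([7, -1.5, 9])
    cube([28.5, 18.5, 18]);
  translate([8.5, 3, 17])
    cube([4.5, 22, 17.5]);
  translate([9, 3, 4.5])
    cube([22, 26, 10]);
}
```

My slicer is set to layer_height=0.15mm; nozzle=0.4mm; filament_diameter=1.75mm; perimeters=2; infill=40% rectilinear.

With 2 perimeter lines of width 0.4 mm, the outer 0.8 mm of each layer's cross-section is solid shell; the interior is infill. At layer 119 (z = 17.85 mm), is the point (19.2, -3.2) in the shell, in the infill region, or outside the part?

outside

At z = 17.85 mm: the cube is absent (z outside [0, 17.5]); the cube at (7, -1.5) is present — its section is the full 28.5×18.5 rectangle; the cube at (8.5, 3) (footprint 4.5×22) is included at this height; the cube at (9, 3) is not intersected at this z (z outside [4.5, 14.5]); Taking the union: the regions partially overlap (shared area 63.00 mm²), so overlapping operands fuse into one piece — 1 connected region. Overall, the cross-section is a single solid region. The nearest boundary edge runs (35.50, -1.50)→(7.00, -1.50); distance from the point to it = 1.70 mm. The point is not inside any of the regions above, so it lies outside the cross-section (1.70 mm from the nearest boundary).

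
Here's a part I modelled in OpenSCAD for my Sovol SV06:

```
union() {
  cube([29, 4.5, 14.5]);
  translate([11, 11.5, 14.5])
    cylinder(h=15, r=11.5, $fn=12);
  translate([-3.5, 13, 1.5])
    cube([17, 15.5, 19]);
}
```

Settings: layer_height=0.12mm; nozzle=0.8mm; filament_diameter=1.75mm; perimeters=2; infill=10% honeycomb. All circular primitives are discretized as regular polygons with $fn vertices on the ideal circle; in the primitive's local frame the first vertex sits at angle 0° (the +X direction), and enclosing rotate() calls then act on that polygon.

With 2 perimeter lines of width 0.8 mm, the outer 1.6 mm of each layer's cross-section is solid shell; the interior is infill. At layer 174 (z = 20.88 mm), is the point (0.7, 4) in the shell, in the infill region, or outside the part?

outside

At z = 20.88 mm: the cube is absent (z outside [0, 14.5]); the cylinder at (11, 11.5): section is a regular 12-gon, circumradius r=11.5; the cube at (-3.5, 13) is not intersected at this z (z outside [1.5, 20.5]); Merging all regions: only the r=11.5 cylinder at (11, 11.5) is present, so the union is just that shape — 1 connected region. Overall, the cross-section is a single solid region. The nearest boundary edge runs (1.04, 5.75)→(5.25, 1.54); distance from the point to it = 1.48 mm. The point is not inside any of the regions above, so it lies outside the cross-section (1.48 mm from the nearest boundary).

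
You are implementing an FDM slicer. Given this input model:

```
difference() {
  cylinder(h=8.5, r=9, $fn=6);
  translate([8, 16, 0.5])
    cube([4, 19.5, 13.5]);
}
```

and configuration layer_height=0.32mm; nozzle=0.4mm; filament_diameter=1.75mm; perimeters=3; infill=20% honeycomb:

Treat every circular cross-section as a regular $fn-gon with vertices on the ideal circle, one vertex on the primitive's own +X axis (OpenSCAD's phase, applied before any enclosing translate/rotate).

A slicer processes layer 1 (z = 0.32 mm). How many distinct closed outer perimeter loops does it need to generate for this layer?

1

At z = 0.32 mm: the r=9 cylinder gives a regular 6-gon of circumradius 9 (constant along its height); the cube at (8, 16) does not reach this height (z outside [0.5, 14]); After the difference (first − rest): none of the subtracted shapes is present at this height, so the r=9 cylinder is unchanged — 1 connected region. The result has 1 disconnected region.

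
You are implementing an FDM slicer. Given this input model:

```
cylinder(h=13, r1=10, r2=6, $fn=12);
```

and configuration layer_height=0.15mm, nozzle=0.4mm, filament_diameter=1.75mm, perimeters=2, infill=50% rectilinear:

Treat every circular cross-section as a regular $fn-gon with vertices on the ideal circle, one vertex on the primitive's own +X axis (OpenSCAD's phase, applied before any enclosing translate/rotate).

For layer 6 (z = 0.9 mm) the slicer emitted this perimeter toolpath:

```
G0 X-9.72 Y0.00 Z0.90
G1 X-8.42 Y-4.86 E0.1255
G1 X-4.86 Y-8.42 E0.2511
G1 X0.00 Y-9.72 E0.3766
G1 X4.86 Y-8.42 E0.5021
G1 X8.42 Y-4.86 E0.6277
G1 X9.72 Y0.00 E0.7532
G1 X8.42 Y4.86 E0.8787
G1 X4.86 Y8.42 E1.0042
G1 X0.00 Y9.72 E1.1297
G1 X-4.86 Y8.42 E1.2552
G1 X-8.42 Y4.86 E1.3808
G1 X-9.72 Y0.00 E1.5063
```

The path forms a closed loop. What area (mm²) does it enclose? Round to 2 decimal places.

283.51 mm²

Apply the shoelace formula to the sequence of (X, Y) vertices; enclosed area = 283.51 mm².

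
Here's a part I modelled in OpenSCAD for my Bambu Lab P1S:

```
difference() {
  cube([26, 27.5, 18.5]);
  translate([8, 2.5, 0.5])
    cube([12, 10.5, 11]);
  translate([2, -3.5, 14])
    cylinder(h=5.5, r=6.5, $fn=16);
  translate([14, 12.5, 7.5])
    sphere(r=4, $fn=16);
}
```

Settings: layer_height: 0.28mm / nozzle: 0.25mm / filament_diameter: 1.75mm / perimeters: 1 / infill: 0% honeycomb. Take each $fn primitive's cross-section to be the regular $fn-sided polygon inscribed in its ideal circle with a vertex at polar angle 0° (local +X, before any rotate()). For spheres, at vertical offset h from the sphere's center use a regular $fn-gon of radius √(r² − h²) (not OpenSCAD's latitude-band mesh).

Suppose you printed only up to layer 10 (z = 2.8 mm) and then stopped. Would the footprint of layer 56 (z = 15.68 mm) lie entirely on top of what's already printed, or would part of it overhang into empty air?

Compare the two slices. At z = 2.8: the 26×27.5 cube contributes its full rectangle (area 715.00 mm²); the 12×10.5 cube at (8, 2.5) contributes its full rectangle (area 126.00 mm²); the cylinder at (2, -3.5) is absent (z outside [14, 19.5]); the sphere at (14, 12.5) is absent (|z−center|=4.700 > r=4); Subtracting the remaining from the first: starting from the 26×27.5 cube (715.00 mm²), the 12×10.5 cube at (8, 2.5) lies wholly inside it (removes its full 126.00 mm² and its 45.00 mm outline becomes a hole wall) — area = 589.00 mm². At z = 15.68: the cube (footprint 26×27.5) is included at this height (area 715.00 mm²); the cube at (8, 2.5) is absent (z outside [0.5, 11.5]); the r=6.5 cylinder at (2, -3.5) contributes a regular 16-gon of circumradius 6.5 (area = (16/2)·6.500²·sin(360°/16) = 129.35 mm²); the sphere at (14, 12.5) is not intersected at this z (|z−center|=8.180 > r=4); After the difference (first − rest): starting from the 26×27.5 cube (715.00 mm²), the r=6.5 cylinder at (2, -3.5) partially overlaps it — only the 16.65 mm² overlap (of its 129.35 mm²) is removed, clipping the outline — area = 698.35 mm². Checking containment: at z = 15.68 the cross-section extends beyond the z = 2.8 cross-section by about 126.00 mm².

part overhangs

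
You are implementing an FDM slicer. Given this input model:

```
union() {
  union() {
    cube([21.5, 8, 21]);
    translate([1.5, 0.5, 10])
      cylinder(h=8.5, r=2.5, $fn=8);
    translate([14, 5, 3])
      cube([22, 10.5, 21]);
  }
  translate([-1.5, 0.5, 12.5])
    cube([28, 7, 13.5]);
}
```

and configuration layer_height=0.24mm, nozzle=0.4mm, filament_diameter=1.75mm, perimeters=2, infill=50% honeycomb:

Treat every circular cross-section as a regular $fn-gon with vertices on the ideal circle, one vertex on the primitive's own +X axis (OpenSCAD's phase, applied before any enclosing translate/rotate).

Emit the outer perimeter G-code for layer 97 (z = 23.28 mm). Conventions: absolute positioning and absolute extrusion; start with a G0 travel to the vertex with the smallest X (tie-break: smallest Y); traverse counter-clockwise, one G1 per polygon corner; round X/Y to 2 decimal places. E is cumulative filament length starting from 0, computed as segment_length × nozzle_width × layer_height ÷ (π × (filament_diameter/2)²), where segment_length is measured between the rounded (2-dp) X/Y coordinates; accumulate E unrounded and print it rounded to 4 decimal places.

At z = 23.28 mm: the cube does not reach this height (z outside [0, 21]); the cylinder at (1.5, 0.5) does not reach this height (z outside [10, 18.5]); the cube at (14, 5) is present — its section is the full 22×10.5 rectangle; Merging all regions: only the 22×10.5 cube at (14, 5) is present, so the union is just that shape — 1 connected region; the cube at (-1.5, 0.5) (footprint 28×7) is included at this height; Combining (union): the regions partially overlap (shared area 31.25 mm²), so overlapping operands fuse into one piece — 1 connected region. The outline is a single polygon with 8 vertices. Extrusion per mm of travel: 0.4 × 0.24 / (π × 0.875²) = 0.039912. Accumulating E over each segment gives final E = 4.1908.

G0 X-1.50 Y0.50 Z23.28
G1 X26.50 Y0.50 E1.1175
G1 X26.50 Y5.00 E1.2971
G1 X36.00 Y5.00 E1.6763
G1 X36.00 Y15.50 E2.0954
G1 X14.00 Y15.50 E2.9735
G1 X14.00 Y7.50 E3.2928
G1 X-1.50 Y7.50 E3.9114
G1 X-1.50 Y0.50 E4.1908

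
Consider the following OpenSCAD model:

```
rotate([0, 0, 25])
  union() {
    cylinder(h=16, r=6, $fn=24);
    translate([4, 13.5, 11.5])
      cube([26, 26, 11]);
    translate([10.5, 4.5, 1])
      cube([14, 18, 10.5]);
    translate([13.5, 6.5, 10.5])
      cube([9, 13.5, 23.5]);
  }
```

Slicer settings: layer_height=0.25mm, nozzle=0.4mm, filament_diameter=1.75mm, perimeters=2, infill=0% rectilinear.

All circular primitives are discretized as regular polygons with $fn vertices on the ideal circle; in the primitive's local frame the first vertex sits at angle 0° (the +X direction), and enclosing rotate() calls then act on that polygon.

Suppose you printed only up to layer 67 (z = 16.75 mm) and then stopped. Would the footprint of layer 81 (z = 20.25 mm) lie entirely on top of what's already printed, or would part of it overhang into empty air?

entirely on top

Compare the two slices. At z = 16.75: the cylinder is absent (z outside [0, 16]); the cube at (4, 13.5) (footprint 26×26) is included at this height (area 676.00 mm²); the cube at (10.5, 4.5) is absent (z outside [1, 11.5]); the cube at (13.5, 6.5) (footprint 9×13.5) is included at this height (area 121.50 mm²); Combining (union): the regions partially overlap — summed areas 797.50 mm² minus the doubly-counted overlap 58.50 mm² gives 739.00 mm² — area = 739.00 mm²; (rotated 25° about Z; rotation is an isometry so areas/perimeters/island counts are preserved). At z = 20.25: the cylinder is not intersected at this z (z outside [0, 16]); the 26×26 cube at (4, 13.5) contributes its full rectangle (area 676.00 mm²); the cube at (10.5, 4.5) is not intersected at this z (z outside [1, 11.5]); the cube at (13.5, 6.5) (footprint 9×13.5) is included at this height (area 121.50 mm²); Merging all regions: the regions partially overlap — summed areas 797.50 mm² minus the doubly-counted overlap 58.50 mm² gives 739.00 mm² — area = 739.00 mm²; (whole slice rotated 25° about Z — lengths, areas and connectivity unchanged). Checking containment: the cross-section at z = 20.25 is a subset of the cross-section at z = 16.75.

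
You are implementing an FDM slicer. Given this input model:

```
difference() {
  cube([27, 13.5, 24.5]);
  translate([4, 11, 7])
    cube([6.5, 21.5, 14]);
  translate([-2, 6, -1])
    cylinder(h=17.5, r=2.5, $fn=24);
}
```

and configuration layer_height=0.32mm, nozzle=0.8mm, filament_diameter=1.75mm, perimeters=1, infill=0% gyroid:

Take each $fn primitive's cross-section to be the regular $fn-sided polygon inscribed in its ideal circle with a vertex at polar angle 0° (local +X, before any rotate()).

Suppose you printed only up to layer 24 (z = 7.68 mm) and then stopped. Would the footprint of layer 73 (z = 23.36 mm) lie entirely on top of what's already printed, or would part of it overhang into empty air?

part overhangs

Compare the two slices. At z = 7.68: the 27×13.5 cube contributes its full rectangle (area 364.50 mm²); the cube at (4, 11) (footprint 6.5×21.5) is included at this height (area 139.75 mm²); the r=2.5 cylinder at (-2, 6) contributes a regular 24-gon of circumradius 2.5 (area = (24/2)·2.500²·sin(360°/24) = 19.41 mm²); After the difference (first − rest): starting from the 27×13.5 cube (364.50 mm²), the 6.5×21.5 cube at (4, 11) partially overlaps it — only the 16.25 mm² overlap (of its 139.75 mm²) is removed, clipping the outline; the r=2.5 cylinder at (-2, 6) partially overlaps it — only the 0.98 mm² overlap (of its 19.41 mm²) is removed, clipping the outline — area = 347.27 mm². At z = 23.36: the cube (footprint 27×13.5) is included at this height (area 364.50 mm²); the cube at (4, 11) is absent (z outside [7, 21]); the cylinder at (-2, 6) is absent (z outside [-1, 16.5]); Taking the first minus the rest: none of the subtracted shapes is present at this height, so the 27×13.5 cube is unchanged — area = 364.50 mm². Checking containment: at z = 23.36 the cross-section extends beyond the z = 7.68 cross-section by about 17.23 mm².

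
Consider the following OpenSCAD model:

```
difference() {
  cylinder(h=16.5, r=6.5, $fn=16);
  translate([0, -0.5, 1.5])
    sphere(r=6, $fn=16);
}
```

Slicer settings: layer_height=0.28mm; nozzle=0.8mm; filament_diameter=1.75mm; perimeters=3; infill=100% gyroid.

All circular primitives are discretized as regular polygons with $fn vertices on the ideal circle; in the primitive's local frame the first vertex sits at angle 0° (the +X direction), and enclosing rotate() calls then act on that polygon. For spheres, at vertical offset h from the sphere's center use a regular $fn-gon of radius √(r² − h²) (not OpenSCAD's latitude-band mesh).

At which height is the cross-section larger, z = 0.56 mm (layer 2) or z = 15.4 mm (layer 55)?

layer 55 (z = 15.4 mm)

Layer 2 (z = 0.56): the r=6.5 cylinder contributes a regular 16-gon of circumradius 6.5 (area = (16/2)·6.500²·sin(360°/16) = 129.35 mm²); the r=6 sphere at (0, -0.5) slices to a regular 16-gon of circumradius 5.926 (√(r²−h²) with h=0.94 from center) (area = (16/2)·5.926²·sin(360°/16) = 107.51 mm²); After the difference (first − rest): starting from the r=6.5 cylinder (129.35 mm²), the r=6 sphere at (0, -0.5) lies wholly inside it (removes its full 107.51 mm² and its 36.99 mm outline becomes a hole wall) — area = 21.84 mm². So its area = 21.84 mm². Layer 55 (z = 15.4): the cylinder: section is a regular 16-gon, circumradius r=6.5 (area = (16/2)·6.500²·sin(360°/16) = 129.35 mm²); the sphere at (0, -0.5) is not intersected at this z (|z−center|=13.900 > r=6); Subtracting the remaining from the first: none of the subtracted shapes is present at this height, so the r=6.5 cylinder is unchanged — area = 129.35 mm². So its area = 129.35 mm². Layer 55 is larger (129.35 vs 21.84 mm²).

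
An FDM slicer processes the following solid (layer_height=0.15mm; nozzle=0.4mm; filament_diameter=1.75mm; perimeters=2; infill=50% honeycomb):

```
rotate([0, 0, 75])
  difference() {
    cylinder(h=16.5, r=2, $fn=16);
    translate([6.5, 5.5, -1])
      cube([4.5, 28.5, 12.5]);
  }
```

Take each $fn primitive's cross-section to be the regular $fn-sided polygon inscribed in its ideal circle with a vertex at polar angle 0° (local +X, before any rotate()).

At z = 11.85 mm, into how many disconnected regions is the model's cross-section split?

1

At z = 11.85 mm: the r=2 cylinder contributes a regular 16-gon of circumradius 2; the cube at (6.5, 5.5) does not reach this height (z outside [-1, 11.5]); Subtracting the remaining from the first: none of the subtracted shapes is present at this height, so the r=2 cylinder is unchanged — 1 connected region; (whole slice rotated 75° about Z — lengths, areas and connectivity unchanged). The result has 1 disconnected region.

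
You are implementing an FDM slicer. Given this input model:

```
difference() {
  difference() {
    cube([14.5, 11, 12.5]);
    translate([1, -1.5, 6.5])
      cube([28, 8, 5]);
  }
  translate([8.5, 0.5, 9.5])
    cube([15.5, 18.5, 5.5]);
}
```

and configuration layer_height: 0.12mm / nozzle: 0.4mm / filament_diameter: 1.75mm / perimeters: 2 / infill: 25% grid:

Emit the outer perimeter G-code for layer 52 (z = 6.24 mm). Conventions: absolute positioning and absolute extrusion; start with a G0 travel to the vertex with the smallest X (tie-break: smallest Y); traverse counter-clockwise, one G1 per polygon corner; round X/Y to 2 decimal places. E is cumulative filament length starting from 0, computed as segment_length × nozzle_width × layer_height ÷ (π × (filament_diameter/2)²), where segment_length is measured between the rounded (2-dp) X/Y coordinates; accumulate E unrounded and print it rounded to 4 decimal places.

G0 X0.00 Y0.00 Z6.24
G1 X14.50 Y0.00 E0.2894
G1 X14.50 Y11.00 E0.5089
G1 X0.00 Y11.00 E0.7982
G1 X0.00 Y0.00 E1.0178

At z = 6.24 mm: the 14.5×11 cube contributes its full rectangle; the cube at (1, -1.5) is absent (z outside [6.5, 11.5]); Subtracting the remaining from the first: none of the subtracted shapes is present at this height, so the 14.5×11 cube is unchanged — 1 connected region; the cube at (8.5, 0.5) is absent (z outside [9.5, 15]); Subtracting the remaining from the first: none of the subtracted shapes is present at this height, so the result so far is unchanged — 1 connected region. The outline is a single polygon with 4 vertices. Extrusion per mm of travel: 0.4 × 0.12 / (π × 0.875²) = 0.019956. Accumulating E over each segment gives final E = 1.0178.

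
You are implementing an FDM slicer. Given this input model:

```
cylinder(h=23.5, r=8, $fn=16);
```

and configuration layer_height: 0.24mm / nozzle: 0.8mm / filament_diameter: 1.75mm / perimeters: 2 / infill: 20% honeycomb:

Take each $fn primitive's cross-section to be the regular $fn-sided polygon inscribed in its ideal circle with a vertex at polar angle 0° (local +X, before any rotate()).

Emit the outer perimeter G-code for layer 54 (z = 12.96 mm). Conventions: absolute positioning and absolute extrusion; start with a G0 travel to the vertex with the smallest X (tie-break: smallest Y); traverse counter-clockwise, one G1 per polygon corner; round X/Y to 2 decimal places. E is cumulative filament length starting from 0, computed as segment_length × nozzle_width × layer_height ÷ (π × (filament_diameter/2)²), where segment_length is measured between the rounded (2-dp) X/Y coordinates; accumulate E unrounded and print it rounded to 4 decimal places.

G0 X-8.00 Y0.00 Z12.96
G1 X-7.39 Y-3.06 E0.2491
G1 X-5.66 Y-5.66 E0.4984
G1 X-3.06 Y-7.39 E0.7476
G1 X0.00 Y-8.00 E0.9967
G1 X3.06 Y-7.39 E1.2458
G1 X5.66 Y-5.66 E1.4951
G1 X7.39 Y-3.06 E1.7444
G1 X8.00 Y0.00 E1.9934
G1 X7.39 Y3.06 E2.2425
G1 X5.66 Y5.66 E2.4918
G1 X3.06 Y7.39 E2.7411
G1 X0.00 Y8.00 E2.9901
G1 X-3.06 Y7.39 E3.2392
G1 X-5.66 Y5.66 E3.4885
G1 X-7.39 Y3.06 E3.7378
G1 X-8.00 Y0.00 E3.9869

At z = 12.96 mm: the r=8 cylinder gives a regular 16-gon of circumradius 8 (constant along its height). The outline is a single polygon with 16 vertices. Extrusion per mm of travel: 0.8 × 0.24 / (π × 0.875²) = 0.079824. Accumulating E over each segment gives final E = 3.9869.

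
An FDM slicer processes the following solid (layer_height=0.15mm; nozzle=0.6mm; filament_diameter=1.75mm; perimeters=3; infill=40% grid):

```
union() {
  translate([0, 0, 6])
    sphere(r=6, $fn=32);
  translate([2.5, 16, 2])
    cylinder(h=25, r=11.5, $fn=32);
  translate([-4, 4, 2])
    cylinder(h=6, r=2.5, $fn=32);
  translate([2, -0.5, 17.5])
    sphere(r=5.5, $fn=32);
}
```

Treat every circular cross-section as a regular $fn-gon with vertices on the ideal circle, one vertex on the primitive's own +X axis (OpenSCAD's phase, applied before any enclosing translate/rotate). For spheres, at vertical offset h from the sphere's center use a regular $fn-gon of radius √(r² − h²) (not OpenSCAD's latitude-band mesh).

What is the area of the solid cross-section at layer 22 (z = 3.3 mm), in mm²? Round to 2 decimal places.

At z = 3.3 mm: the r=6 sphere slices to a regular 32-gon of circumradius 5.358 (√(r²−h²) with h=2.7 from center) (area = (32/2)·5.358²·sin(360°/32) = 89.62 mm²); the r=11.5 cylinder at (2.5, 16) contributes a regular 32-gon of circumradius 11.5 (area = (32/2)·11.500²·sin(360°/32) = 412.81 mm²); the cylinder at (-4, 4): section is a regular 32-gon, circumradius r=2.5 (area = (32/2)·2.500²·sin(360°/32) = 19.51 mm²); the sphere at (2, -0.5) is not intersected at this z (|z−center|=14.200 > r=5.5); Merging all regions: the regions partially overlap — summed areas 521.94 mm² minus the doubly-counted overlap 9.43 mm² gives 512.50 mm² — area = 512.50 mm². Overall, the cross-section is one region with 1 hole. Net area = 512.50 mm².

512.50 mm²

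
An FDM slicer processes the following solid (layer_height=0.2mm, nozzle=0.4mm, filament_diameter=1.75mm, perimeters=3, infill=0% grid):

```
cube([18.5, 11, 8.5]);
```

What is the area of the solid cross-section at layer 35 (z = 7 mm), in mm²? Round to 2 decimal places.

203.50 mm²

At z = 7 mm: the 18.5×11 cube contributes its full rectangle (area 203.50 mm²). Overall, the cross-section is a single solid region. Net area = 203.50 mm².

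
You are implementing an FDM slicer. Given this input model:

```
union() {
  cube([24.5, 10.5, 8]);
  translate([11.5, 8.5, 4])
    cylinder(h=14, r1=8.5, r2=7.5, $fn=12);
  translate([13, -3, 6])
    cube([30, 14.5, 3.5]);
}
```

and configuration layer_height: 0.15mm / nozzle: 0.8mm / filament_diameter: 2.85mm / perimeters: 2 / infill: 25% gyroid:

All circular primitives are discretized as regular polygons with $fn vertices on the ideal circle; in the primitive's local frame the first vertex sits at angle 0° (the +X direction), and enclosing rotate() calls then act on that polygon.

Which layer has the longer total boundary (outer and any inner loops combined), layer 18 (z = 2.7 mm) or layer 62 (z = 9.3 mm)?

layer 62 (z = 9.3 mm)

Layer 18 (z = 2.7): the 24.5×10.5 cube contributes its full rectangle (perimeter 70.00 mm); the cone at (11.5, 8.5) is not intersected at this z (z outside [4, 18]); the cube at (13, -3) does not reach this height (z outside [6, 9.5]); Taking the union: only the 24.5×10.5 cube is present, so the union is just that shape — boundary = 70.00 mm. So its perimeter = 70.00 mm. Layer 62 (z = 9.3): the cube does not reach this height (z outside [0, 8]); the cone at (11.5, 8.5): at t=0.379 of its height the radius interpolates to r₁+(r₂−r₁)t = 8.121, giving a regular 12-gon of that circumradius (perimeter = 2·12·8.121·sin(180°/12) = 50.45 mm); the cube at (13, -3) (footprint 30×14.5) is included at this height (perimeter 89.00 mm); Combining (union): the regions partially overlap (shared area 56.25 mm²), so the edge portions inside another operand are dropped and the merged outline is re-measured after clipping — boundary = 108.75 mm. So its perimeter = 108.75 mm. Layer 62 is larger (108.75 vs 70.00 mm).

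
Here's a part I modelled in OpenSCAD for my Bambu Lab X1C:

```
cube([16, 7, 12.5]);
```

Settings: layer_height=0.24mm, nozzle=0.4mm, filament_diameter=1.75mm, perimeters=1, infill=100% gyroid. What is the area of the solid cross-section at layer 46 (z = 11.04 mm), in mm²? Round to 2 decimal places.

112.00 mm²

At z = 11.04 mm: the 16×7 cube contributes its full rectangle (area 112.00 mm²). Overall, the cross-section is a single solid region. Net area = 112.00 mm².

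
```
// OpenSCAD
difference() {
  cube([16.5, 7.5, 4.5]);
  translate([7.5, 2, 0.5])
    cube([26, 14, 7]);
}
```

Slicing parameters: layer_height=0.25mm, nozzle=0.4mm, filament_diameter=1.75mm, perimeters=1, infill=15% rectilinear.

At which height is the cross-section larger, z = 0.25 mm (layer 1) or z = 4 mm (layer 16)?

Layer 1 (z = 0.25): the 16.5×7.5 cube contributes its full rectangle (area 123.75 mm²); the cube at (7.5, 2) is absent (z outside [0.5, 7.5]); Subtracting the remaining from the first: none of the subtracted shapes is present at this height, so the 16.5×7.5 cube is unchanged — area = 123.75 mm². So its area = 123.75 mm². Layer 16 (z = 4): the cube is present — its section is the full 16.5×7.5 rectangle (area 123.75 mm²); the cube at (7.5, 2) is present — its section is the full 26×14 rectangle (area 364.00 mm²); Subtracting the remaining from the first: starting from the 16.5×7.5 cube (123.75 mm²), the 26×14 cube at (7.5, 2) partially overlaps it — only the 49.50 mm² overlap (of its 364.00 mm²) is removed, clipping the outline — area = 74.25 mm². So its area = 74.25 mm². Layer 1 is larger (123.75 vs 74.25 mm²).

layer 1 (z = 0.25 mm)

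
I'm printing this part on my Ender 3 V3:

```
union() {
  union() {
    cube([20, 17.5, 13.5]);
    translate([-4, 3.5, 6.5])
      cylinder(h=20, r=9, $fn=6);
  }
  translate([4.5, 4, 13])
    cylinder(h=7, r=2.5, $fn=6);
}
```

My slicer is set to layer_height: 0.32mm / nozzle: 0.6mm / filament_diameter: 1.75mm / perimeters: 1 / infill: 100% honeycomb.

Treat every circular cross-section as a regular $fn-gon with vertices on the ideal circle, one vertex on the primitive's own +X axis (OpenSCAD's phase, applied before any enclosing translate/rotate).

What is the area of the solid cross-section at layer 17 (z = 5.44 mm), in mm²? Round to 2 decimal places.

At z = 5.44 mm: the cube (footprint 20×17.5) is included at this height (area 350.00 mm²); the cylinder at (-4, 3.5) is absent (z outside [6.5, 26.5]); Taking the union: only the 20×17.5 cube is present, so the union is just that shape — area = 350.00 mm²; the cylinder at (4.5, 4) is absent (z outside [13, 20]); Merging all regions: only the result so far is present, so the union is just that shape — area = 350.00 mm². Overall, the cross-section is a single solid region. Net area = 350.00 mm².

350.00 mm²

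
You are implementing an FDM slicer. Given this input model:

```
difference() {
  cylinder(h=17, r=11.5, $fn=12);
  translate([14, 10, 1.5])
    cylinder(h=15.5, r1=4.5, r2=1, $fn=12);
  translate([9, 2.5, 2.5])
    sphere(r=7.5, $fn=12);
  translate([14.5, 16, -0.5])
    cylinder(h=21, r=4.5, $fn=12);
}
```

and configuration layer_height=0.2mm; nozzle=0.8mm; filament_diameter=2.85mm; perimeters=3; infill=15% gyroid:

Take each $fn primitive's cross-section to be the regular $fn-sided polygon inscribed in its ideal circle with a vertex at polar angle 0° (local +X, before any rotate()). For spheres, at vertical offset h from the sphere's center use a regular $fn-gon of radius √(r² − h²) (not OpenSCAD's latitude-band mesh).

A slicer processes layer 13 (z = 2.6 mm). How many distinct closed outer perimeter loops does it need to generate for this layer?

1

At z = 2.6 mm: the cylinder: section is a regular 12-gon, circumradius r=11.5; the cone at (14, 10) (r1=4.5→r2=1) has section circumradius 4.252 here — a regular 12-gon; the r=7.5 sphere at (9, 2.5) contributes a regular 12-gon of circumradius √(7.5²−0.1²) = 7.499; the cylinder at (14.5, 16): section is a regular 12-gon, circumradius r=4.5; Subtracting the remaining from the first: starting from the r=11.5 cylinder, the cone at (14, 10) misses the remaining region (no effect); the r=7.5 sphere at (9, 2.5) partially overlaps it — only the 99.45 mm² overlap (of its 168.72 mm²) is removed, clipping the outline; the r=4.5 cylinder at (14.5, 16) misses the remaining region (no effect) — 1 connected region. The result has 1 disconnected region.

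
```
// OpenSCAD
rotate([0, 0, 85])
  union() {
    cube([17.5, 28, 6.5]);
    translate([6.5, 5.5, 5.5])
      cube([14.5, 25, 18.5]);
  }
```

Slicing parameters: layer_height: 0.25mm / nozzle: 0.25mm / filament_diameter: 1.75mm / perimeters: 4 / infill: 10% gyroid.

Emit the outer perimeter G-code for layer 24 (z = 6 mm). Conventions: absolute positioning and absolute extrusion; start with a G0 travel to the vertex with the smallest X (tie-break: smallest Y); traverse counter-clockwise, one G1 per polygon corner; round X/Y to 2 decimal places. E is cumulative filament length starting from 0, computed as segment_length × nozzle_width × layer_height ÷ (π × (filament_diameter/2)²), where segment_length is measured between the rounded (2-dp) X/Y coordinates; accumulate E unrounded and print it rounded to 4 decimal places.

At z = 6 mm: the cube (footprint 17.5×28) is included at this height; the cube at (6.5, 5.5) is present — its section is the full 14.5×25 rectangle; Taking the union: the regions partially overlap (shared area 247.50 mm²), so overlapping operands fuse into one piece — 1 connected region; (rotated 85° about Z; rotation is an isometry so areas/perimeters/island counts are preserved). The outline is a single polygon with 8 vertices. Extrusion per mm of travel: 0.25 × 0.25 / (π × 0.875²) = 0.025984. Accumulating E over each segment gives final E = 2.6764.

G0 X-29.82 Y9.13 Z6.00
G1 X-27.33 Y8.92 E0.0649
G1 X-27.89 Y2.44 E0.2339
G1 X0.00 Y0.00 E0.9614
G1 X1.53 Y17.43 E1.4161
G1 X-3.95 Y17.91 E1.5590
G1 X-3.65 Y21.40 E1.6500
G1 X-28.55 Y23.58 E2.2995
G1 X-29.82 Y9.13 E2.6764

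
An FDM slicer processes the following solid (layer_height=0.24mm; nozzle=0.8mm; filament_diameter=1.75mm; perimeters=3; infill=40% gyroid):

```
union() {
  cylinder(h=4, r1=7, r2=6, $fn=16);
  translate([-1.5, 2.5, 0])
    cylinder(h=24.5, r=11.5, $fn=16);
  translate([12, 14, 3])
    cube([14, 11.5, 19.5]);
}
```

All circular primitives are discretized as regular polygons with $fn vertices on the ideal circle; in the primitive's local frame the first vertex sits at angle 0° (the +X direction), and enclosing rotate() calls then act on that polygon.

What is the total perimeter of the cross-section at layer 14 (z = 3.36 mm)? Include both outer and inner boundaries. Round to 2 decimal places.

At z = 3.36 mm: the cone contributes a regular 16-gon of circumradius 6.160 (interpolated between r1=7 and r2=6 at t=0.840) (perimeter = 2·16·6.160·sin(180°/16) = 38.46 mm); the r=11.5 cylinder at (-1.5, 2.5) contributes a regular 16-gon of circumradius 11.5 (perimeter = 2·16·11.500·sin(180°/16) = 71.79 mm); the cube at (12, 14) (footprint 14×11.5) is included at this height (perimeter 51.00 mm); Taking the union: the regions partially overlap (shared area 116.17 mm²), so the edge portions inside another operand are dropped and the merged outline is re-measured after clipping — boundary = 122.79 mm. Overall, the cross-section has 2 separate islands. Total boundary length (outer) = 122.79 mm.

122.79 mm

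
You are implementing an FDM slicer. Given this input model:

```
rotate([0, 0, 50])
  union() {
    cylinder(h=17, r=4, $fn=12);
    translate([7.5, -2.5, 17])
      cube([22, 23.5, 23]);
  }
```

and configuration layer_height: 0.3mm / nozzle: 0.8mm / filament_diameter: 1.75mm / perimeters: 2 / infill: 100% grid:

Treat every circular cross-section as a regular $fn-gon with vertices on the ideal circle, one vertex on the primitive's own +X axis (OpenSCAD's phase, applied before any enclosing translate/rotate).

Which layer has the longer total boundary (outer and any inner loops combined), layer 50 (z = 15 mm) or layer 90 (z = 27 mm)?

Layer 50 (z = 15): the r=4 cylinder contributes a regular 12-gon of circumradius 4 (perimeter = 2·12·4.000·sin(180°/12) = 24.85 mm); the cube at (7.5, -2.5) is not intersected at this z (z outside [17, 40]); Taking the union: only the r=4 cylinder is present, so the union is just that shape — boundary = 24.85 mm; (whole slice rotated 50° about Z — lengths, areas and connectivity unchanged). So its perimeter = 24.85 mm. Layer 90 (z = 27): the cylinder is absent (z outside [0, 17]); the cube at (7.5, -2.5) is present — its section is the full 22×23.5 rectangle (perimeter 91.00 mm); Combining (union): only the 22×23.5 cube at (7.5, -2.5) is present, so the union is just that shape — boundary = 91.00 mm; (whole slice rotated 50° about Z — lengths, areas and connectivity unchanged). So its perimeter = 91.00 mm. Layer 90 is larger (91.00 vs 24.85 mm).

layer 90 (z = 27 mm)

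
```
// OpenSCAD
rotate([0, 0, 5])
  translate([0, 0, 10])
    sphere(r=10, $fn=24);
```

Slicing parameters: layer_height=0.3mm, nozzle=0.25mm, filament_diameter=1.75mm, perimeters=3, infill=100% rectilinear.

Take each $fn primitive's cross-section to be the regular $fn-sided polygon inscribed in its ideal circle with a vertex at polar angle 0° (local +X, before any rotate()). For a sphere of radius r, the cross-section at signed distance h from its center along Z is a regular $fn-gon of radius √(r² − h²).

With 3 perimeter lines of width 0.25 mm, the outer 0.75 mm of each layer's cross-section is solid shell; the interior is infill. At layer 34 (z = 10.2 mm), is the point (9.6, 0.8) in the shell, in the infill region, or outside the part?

At z = 10.2 mm: the sphere: section is a regular 24-gon, circumradius = √(r²−h²) = √(10²−0.2²) = 9.998; (rotated 5° about Z; rotation is an isometry so areas/perimeters/island counts are preserved). Overall, the cross-section is a single solid region. Undo the 5° rotation: the query point maps to (9.633, -0.040) in the un-rotated model frame. The nearest boundary edge runs (9.66, -2.59)→(10.00, 0.00); distance from the point to it = 0.36 mm. The point is inside the cross-section, 0.36 mm from the nearest boundary — within the 0.75 mm shell band (3 × 0.25).

shell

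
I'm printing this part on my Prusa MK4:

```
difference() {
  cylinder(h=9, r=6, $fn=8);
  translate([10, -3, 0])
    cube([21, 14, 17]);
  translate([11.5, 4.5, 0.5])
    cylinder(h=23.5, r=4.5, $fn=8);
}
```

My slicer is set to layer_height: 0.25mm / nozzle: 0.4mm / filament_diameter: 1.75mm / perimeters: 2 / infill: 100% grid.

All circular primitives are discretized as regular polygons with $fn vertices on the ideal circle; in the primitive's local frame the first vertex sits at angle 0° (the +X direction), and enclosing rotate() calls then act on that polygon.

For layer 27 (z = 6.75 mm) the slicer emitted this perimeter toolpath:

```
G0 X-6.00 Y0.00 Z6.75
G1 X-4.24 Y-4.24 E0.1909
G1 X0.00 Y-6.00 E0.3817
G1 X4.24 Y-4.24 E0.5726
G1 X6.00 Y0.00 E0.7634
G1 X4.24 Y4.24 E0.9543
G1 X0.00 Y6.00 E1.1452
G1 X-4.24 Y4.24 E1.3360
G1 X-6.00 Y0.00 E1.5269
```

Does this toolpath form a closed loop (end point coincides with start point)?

yes

Start point (G0): (-6.00, 0.00). End point (last G1): the path returns to the start — closed.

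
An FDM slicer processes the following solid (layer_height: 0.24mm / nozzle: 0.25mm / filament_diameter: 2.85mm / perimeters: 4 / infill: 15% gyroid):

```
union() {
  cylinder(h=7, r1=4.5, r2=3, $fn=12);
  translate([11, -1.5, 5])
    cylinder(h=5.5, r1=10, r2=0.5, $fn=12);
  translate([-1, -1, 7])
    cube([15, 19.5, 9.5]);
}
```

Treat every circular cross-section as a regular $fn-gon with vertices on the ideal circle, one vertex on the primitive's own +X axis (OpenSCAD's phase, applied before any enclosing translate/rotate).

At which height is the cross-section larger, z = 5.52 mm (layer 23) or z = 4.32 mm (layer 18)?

layer 23 (z = 5.52 mm)

Layer 23 (z = 5.52): the cone (r1=4.5→r2=3) has section circumradius 3.317 here — a regular 12-gon (area = (12/2)·3.317²·sin(360°/12) = 33.01 mm²); the cone at (11, -1.5) contributes a regular 12-gon of circumradius 9.102 (interpolated between r1=10 and r2=0.5 at t=0.095) (area = (12/2)·9.102²·sin(360°/12) = 248.53 mm²); the cube at (-1, -1) is absent (z outside [7, 16.5]); Taking the union: the regions partially overlap — summed areas 281.54 mm² minus the doubly-counted overlap 2.98 mm² gives 278.56 mm² — area = 278.56 mm². So its area = 278.56 mm². Layer 18 (z = 4.32): the cone (r1=4.5→r2=3) has section circumradius 3.574 here — a regular 12-gon (area = (12/2)·3.574²·sin(360°/12) = 38.33 mm²); the cone at (11, -1.5) does not reach this height (z outside [5, 10.5]); the cube at (-1, -1) is absent (z outside [7, 16.5]); Combining (union): only the cone is present, so the union is just that shape — area = 38.33 mm². So its area = 38.33 mm². Layer 23 is larger (278.56 vs 38.33 mm²).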